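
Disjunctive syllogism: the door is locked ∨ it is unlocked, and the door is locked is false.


Disjunctive syllogism: from (P ∨ Q) and ¬P, infer Q.
One disjunct, 'the door is locked', is ruled out; the other must hold.

it is unlocked


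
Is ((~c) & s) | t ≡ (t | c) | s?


Compare truth tables:
c | s | t | φ | ψ
-----------------
False | False | False | False | False
True | False | False | False | True
False | True | False | True | True
True | True | False | False | True
False | False | True | True | True
True | False | True | True | True
False | True | True | True | True
True | True | True | True | True
They differ at row 2 (c=True, s=False, t=False): φ=False but ψ=True.

No, they are not logically equivalent.


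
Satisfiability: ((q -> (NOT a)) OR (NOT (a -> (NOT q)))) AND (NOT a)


Search for a satisfying assignment over {a, q}.
Try a=F, q=F: the formula evaluates to T.
A satisfying assignment exists.

Satisfiable.


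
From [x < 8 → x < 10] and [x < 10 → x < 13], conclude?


Hypothetical syllogism: from (P → Q) and (Q → R), infer (P → R).
Chain the two implications through the shared middle term 'x < 10'.

x < 8 → x < 13


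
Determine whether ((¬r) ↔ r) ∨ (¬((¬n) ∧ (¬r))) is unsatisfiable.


Truth table over {n, r}:
n | r | φ
---------
F | F | F
T | F | T
F | T | T
T | T | T
Satisfying assignment at row 2: n=T, r=F gives T.

No, it is not a contradiction.


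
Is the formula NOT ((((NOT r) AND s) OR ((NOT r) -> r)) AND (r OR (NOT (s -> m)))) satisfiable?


Search for a satisfying assignment over {m, r, s}.
Try m=F, r=F, s=F: the formula evaluates to T.
A satisfying assignment exists.

Satisfiable.


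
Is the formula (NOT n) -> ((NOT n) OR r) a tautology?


Build the truth table over {n, r}:
n | r | φ
---------
F | F | T
T | F | T
F | T | T
T | T | T
Every row evaluates to true.

Yes, it is a tautology.


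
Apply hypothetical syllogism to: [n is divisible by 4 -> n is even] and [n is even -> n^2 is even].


Hypothetical syllogism: from (P → Q) and (Q → R), infer (P → R).
Chain the two implications through the shared middle term 'n is even'.

n is divisible by 4 -> n^2 is even


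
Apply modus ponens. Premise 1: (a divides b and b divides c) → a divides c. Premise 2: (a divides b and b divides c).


Modus ponens: from (P → Q) and P, infer Q.
P = '(a divides b and b divides c)' is asserted, and P → Q holds, so Q follows.

a divides c.


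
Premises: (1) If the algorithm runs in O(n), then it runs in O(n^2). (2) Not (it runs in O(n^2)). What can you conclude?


Modus tollens: from (P → Q) and ¬Q, infer ¬P.
Q = 'it runs in O(n^2)' is denied; since P → Q, P must also fail.

Not (the algorithm runs in O(n)).


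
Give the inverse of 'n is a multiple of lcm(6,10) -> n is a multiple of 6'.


The inverse of (P → Q) is (¬P → ¬Q). It is equivalent to the converse, not to the original.
Here P = 'n is a multiple of lcm(6,10)' and Q = 'n is a multiple of 6'.

If not (n is a multiple of lcm(6,10)), then not (n is a multiple of 6).


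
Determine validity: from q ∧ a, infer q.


This matches the form of conjunction elimination: the conclusion follows in every model of the premises.

Valid.


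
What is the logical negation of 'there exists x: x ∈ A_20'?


¬(for all x: φ) = there exists x: ¬φ, and ¬(there exists x: φ) = for all x: ¬φ.
Apply to the existential statement.

for all x: NOT(x ∈ A_20)


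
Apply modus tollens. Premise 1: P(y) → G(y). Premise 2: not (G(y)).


Modus tollens: from (P → Q) and ¬Q, infer ¬P.
Q = 'G(y)' is denied; since P → Q, P must also fail.

Not (P(y)).


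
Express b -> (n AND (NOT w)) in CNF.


Step 1: Rewrite b → (n ∧ (¬w)) as ¬b ∨ (n ∧ (¬w)).
Step 2: Distribute ∨ over ∧.

((NOT b) OR n) AND ((NOT b) OR (NOT w))


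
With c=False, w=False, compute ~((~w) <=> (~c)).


Substitute c=False, w=False:
~w = True
~c = True
(~w) <=> (~c) = True <=> True = True
~((~w) <=> (~c)) = False

False


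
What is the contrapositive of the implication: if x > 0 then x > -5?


The contrapositive of (P → Q) is (¬Q → ¬P); it is logically equivalent to the original.
Here P = 'x > 0' and Q = 'x > -5'.

If not (x > -5), then not (x > 0).


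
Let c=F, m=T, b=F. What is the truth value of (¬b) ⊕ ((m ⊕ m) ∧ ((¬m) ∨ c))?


Substitute c=F, m=T, b=F:
¬b = T
m ⊕ m = T ⊕ T = F
¬m = F
(¬m) ∨ c = F ∨ F = F
(m ⊕ m) ∧ ((¬m) ∨ c) = F ∧ F = F
(¬b) ⊕ ((m ⊕ m) ∧ ((¬m) ∨ c)) = T ⊕ F = T

T


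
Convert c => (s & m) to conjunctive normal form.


Step 1: Rewrite c → (s ∧ m) as ¬c ∨ (s ∧ m).
Step 2: Distribute ∨ over ∧.

((~c) | s) & ((~c) | m)


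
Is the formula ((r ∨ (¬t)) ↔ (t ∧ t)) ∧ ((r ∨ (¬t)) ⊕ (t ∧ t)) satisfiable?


Check all 4 assignments over {r, t}:
r | t | φ
---------
F | F | F
T | F | F
F | T | F
T | T | F
No assignment makes the formula true.

Unsatisfiable.


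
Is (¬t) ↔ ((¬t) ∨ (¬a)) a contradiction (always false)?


Truth table over {a, t}:
a | t | φ
---------
F | F | T
T | F | T
F | T | F
T | T | T
Satisfying assignment at row 1: a=F, t=F gives T.

No, it is not a contradiction.


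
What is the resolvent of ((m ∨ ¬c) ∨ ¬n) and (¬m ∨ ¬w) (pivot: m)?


The clauses contain complementary literals m and ¬m.
Resolution eliminates this pair and disjoins the remaining literals (merging duplicates).

((¬c ∨ ¬n) ∨ ¬w)


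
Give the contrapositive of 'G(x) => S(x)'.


The contrapositive of (P → Q) is (¬Q → ¬P); it is logically equivalent to the original.
Here P = 'G(x)' and Q = 'S(x)'.

If not (S(x)), then not (G(x)).


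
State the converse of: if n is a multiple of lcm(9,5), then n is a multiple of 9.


The converse of (P → Q) is (Q → P). It is not in general equivalent to the original.
Here P = 'n is a multiple of lcm(9,5)' and Q = 'n is a multiple of 9'.

If n is a multiple of 9, then n is a multiple of lcm(9,5).


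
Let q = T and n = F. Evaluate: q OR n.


Disjunction is false only when both operands are false.
Substitute: q=T, n=F.
T OR F evaluates to T.

T


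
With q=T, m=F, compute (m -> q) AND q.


Substitute q=T, m=F:
m -> q = F -> T = T
(m -> q) AND q = T AND T = T

T


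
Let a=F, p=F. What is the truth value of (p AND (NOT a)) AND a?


Substitute a=F, p=F:
NOT a = T
p AND (NOT a) = F AND T = F
(p AND (NOT a)) AND a = F AND F = F

F


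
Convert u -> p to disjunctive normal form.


Step 1: Rewrite u → p as ¬u ∨ p.

(NOT u) OR p


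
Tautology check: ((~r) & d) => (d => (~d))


Build the truth table over {d, r}:
d | r | φ
---------
False | False | True
True | False | False
False | True | True
True | True | True
Counterexample at row 2: with d=True, r=False, the formula is False.

No, it is not a tautology.


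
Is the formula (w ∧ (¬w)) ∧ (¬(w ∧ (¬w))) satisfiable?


Check all 2 assignments over {w}:
w | φ
-----
F | F
T | F
No assignment makes the formula true.

Unsatisfiable.


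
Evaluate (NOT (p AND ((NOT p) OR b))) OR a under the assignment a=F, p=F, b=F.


Substitute a=F, p=F, b=F:
NOT p = T
(NOT p) OR b = T OR F = T
p AND ((NOT p) OR b) = F AND T = F
NOT (p AND ((NOT p) OR b)) = T
(NOT (p AND ((NOT p) OR b))) OR a = T OR F = T

T


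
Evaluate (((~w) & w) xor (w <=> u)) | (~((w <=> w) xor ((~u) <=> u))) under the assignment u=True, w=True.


Substitute u=True, w=True:
~w = False
(~w) & w = False & True = False
w <=> u = True <=> True = True
((~w) & w) xor (w <=> u) = False xor True = True
w <=> w = True <=> True = True
~u = False
(~u) <=> u = False <=> True = False
(w <=> w) xor ((~u) <=> u) = True xor False = True
~((w <=> w) xor ((~u) <=> u)) = False
(((~w) & w) xor (w <=> u)) | (~((w <=> w) xor ((~u) <=> u))) = True | False = True

True


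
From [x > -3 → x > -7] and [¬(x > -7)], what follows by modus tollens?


Modus tollens: from (P → Q) and ¬Q, infer ¬P.
Q = 'x > -7' is denied; since P → Q, P must also fail.

Not (x > -3).


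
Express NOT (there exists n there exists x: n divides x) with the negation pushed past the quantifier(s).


Negation flips each quantifier (∀↔∃) and negates the inner predicate.
¬(there exists n there exists x: φ) = for all n for all x: ¬φ.

for all n for all x: NOT(n divides x)


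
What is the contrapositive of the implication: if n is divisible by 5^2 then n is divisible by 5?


The contrapositive of (P → Q) is (¬Q → ¬P); it is logically equivalent to the original.
Here P = 'n is divisible by 5^2' and Q = 'n is divisible by 5'.

If not (n is divisible by 5), then not (n is divisible by 5^2).


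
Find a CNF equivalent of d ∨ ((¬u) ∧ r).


Step 1: Distribute ∨ over ∧: d ∨ ((¬u) ∧ r) = (d ∨ (¬u)) ∧ (d ∨ r).

(d ∨ (¬u)) ∧ (d ∨ r)


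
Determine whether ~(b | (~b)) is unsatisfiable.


Truth table over {b}:
b | φ
-----
False | False
True | False
Every row is false.

Yes, it is a contradiction.


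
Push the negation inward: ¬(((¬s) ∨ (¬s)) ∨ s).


De Morgan: the negation of a disjunction is the conjunction of the negations.
Distribute ¬ across ∨, flipping it to ∧, and negate each literal.

(s ∧ s) ∧ (¬s)


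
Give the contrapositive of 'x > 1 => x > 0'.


The contrapositive of (P → Q) is (¬Q → ¬P); it is logically equivalent to the original.
Here P = 'x > 1' and Q = 'x > 0'.

If not (x > 0), then not (x > 1).


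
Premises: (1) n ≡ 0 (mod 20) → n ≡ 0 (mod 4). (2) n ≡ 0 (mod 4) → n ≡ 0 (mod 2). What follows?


Hypothetical syllogism: from (P → Q) and (Q → R), infer (P → R).
Chain the two implications through the shared middle term 'n ≡ 0 (mod 4)'.

n ≡ 0 (mod 20) → n ≡ 0 (mod 2)


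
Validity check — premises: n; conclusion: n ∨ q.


This matches the form of disjunction introduction: the conclusion follows in every model of the premises.

Valid.


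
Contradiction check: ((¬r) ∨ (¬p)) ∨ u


Truth table over {p, r, u}:
p | r | u | φ
-------------
F | F | F | T
T | F | F | T
F | T | F | T
T | T | F | F
F | F | T | T
T | F | T | T
F | T | T | T
T | T | T | T
Satisfying assignment at row 1: p=F, r=F, u=F gives T.

No, it is not a contradiction.


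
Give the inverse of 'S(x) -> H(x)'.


The inverse of (P → Q) is (¬P → ¬Q). It is equivalent to the converse, not to the original.
Here P = 'S(x)' and Q = 'H(x)'.

If not (S(x)), then not (H(x)).


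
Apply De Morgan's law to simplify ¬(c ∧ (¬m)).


De Morgan: the negation of a conjunction is the disjunction of the negations.
Distribute ¬ across ∧, flipping it to ∨, and negate each literal.

(¬c) ∨ m


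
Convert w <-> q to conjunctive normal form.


Step 1: Rewrite w ↔ q as (w → q) ∧ (q → w).
Step 2: Rewrite each implication as a disjunction.

((NOT w) OR q) AND ((NOT q) OR w)


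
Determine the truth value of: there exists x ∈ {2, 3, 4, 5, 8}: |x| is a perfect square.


Evaluate the predicate on each element: 2:F, 3:F, 4:T, 5:F, 8:F.
Witness x = 4 satisfies the predicate.

T


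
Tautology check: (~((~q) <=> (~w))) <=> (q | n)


Build the truth table over {n, q, w}:
n | q | w | φ
-------------
False | False | False | True
True | False | False | False
False | True | False | True
True | True | False | True
False | False | True | False
True | False | True | True
False | True | True | False
True | True | True | False
Counterexample at row 2: with n=True, q=False, w=False, the formula is False.

No, it is not a tautology.


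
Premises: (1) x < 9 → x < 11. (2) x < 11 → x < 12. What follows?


Hypothetical syllogism: from (P → Q) and (Q → R), infer (P → R).
Chain the two implications through the shared middle term 'x < 11'.

x < 9 → x < 12


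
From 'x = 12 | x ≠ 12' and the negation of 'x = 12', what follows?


Disjunctive syllogism: from (P ∨ Q) and ¬P, infer Q.
One disjunct, 'x = 12', is ruled out; the other must hold.

x ≠ 12


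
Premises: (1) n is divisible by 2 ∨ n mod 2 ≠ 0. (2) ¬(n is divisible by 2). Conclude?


Disjunctive syllogism: from (P ∨ Q) and ¬P, infer Q.
One disjunct, 'n is divisible by 2', is ruled out; the other must hold.

n mod 2 ≠ 0


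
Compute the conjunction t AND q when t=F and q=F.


Conjunction is true only when both operands are true.
Substitute: t=F, q=F.
F AND F evaluates to F.

F


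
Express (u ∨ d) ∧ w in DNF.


Step 1: Distribute ∧ over ∨: (u ∨ d) ∧ w = (u ∧ w) ∨ (d ∧ w).

(u ∧ w) ∨ (d ∧ w)


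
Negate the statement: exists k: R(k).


¬(forall x: φ) = exists x: ¬φ, and ¬(exists x: φ) = forall x: ¬φ.
Apply to the existential statement.

forall k: ~(R(k))


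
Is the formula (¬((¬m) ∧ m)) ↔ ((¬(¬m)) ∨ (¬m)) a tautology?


Build the truth table over {m}:
m | φ
-----
F | T
T | T
Every row evaluates to true.

Yes, it is a tautology.


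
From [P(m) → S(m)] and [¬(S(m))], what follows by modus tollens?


Modus tollens: from (P → Q) and ¬Q, infer ¬P.
Q = 'S(m)' is denied; since P → Q, P must also fail.

Not (P(m)).


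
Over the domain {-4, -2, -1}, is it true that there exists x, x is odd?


Evaluate the predicate on each element: -4:F, -2:F, -1:T.
Witness x = -1 satisfies the predicate.

T


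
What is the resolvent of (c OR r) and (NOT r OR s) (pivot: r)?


The clauses contain complementary literals r and NOTr.
Resolution eliminates this pair and disjoins the remaining literals (merging duplicates).

(c OR s)


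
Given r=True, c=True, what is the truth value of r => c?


Implication is false only when antecedent is true and consequent is false.
Substitute: r=True, c=True.
True => True evaluates to True.

True


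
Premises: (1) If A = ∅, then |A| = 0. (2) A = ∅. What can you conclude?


Modus ponens: from (P → Q) and P, infer Q.
P = 'A = ∅' is asserted, and P → Q holds, so Q follows.

|A| = 0.


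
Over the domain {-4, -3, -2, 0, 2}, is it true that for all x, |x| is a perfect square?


Evaluate the predicate on each element: -4:T, -3:F, -2:F, 0:T, 2:F.
Counterexample x = -3 fails the predicate.

F


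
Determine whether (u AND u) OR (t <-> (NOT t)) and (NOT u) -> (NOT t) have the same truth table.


Compare truth tables:
t | u | φ | ψ
-------------
F | F | F | T
T | F | F | F
F | T | T | T
T | T | T | T
They differ at row 1 (t=F, u=F): φ=F but ψ=T.

No, they are not logically equivalent.


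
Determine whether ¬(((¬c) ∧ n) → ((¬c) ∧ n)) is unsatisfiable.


Truth table over {c, n}:
c | n | φ
---------
F | F | F
T | F | F
F | T | F
T | T | F
Every row is false.

Yes, it is a contradiction.


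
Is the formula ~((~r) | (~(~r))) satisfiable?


Check all 2 assignments over {r}:
r | φ
-----
False | False
True | False
No assignment makes the formula true.

Unsatisfiable.


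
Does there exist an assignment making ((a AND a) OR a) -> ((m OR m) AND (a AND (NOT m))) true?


Search for a satisfying assignment over {a, m}.
Try a=F, m=F: the formula evaluates to T.
A satisfying assignment exists.

Satisfiable.


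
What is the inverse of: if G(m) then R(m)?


The inverse of (P → Q) is (¬P → ¬Q). It is equivalent to the converse, not to the original.
Here P = 'G(m)' and Q = 'R(m)'.

If not (G(m)), then not (R(m)).


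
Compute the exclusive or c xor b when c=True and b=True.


Exclusive or is true when exactly one operand is true.
Substitute: c=True, b=True.
True xor True evaluates to False.

False


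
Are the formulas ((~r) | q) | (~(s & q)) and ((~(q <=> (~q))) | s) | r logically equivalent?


Compare truth tables:
q | r | s | φ | ψ
-----------------
False | False | False | True | True
True | False | False | True | True
False | True | False | True | True
True | True | False | True | True
False | False | True | True | True
True | False | True | True | True
False | True | True | True | True
True | True | True | True | True
The columns φ and ψ agree on every row.

Yes, they are logically equivalent.


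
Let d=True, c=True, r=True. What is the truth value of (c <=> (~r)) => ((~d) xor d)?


Substitute d=True, c=True, r=True:
~r = False
c <=> (~r) = True <=> False = False
~d = False
(~d) xor d = False xor True = True
(c <=> (~r)) => ((~d) xor d) = False => True = True

True


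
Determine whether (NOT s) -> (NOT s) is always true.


Build the truth table over {s}:
s | φ
-----
F | T
T | T
Every row evaluates to true.

Yes, it is a tautology.


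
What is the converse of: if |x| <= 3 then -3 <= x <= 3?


The converse of (P → Q) is (Q → P). It is not in general equivalent to the original.
Here P = '|x| <= 3' and Q = '-3 <= x <= 3'.

If -3 <= x <= 3, then |x| <= 3.


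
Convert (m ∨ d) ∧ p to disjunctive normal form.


Step 1: Distribute ∧ over ∨: (m ∨ d) ∧ p = (m ∧ p) ∨ (d ∧ p).

(m ∧ p) ∨ (d ∧ p)


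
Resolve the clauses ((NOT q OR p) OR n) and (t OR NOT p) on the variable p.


The clauses contain complementary literals p and NOTp.
Resolution eliminates this pair and disjoins the remaining literals (merging duplicates).

((NOT q OR n) OR t)


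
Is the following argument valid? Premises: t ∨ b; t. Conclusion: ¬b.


This is affirming a disjunct (fallacy). There exist truth assignments where the premises are all true but the conclusion is false.

Invalid.


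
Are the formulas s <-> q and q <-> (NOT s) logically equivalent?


Compare truth tables:
q | s | φ | ψ
-------------
F | F | T | F
T | F | F | T
F | T | F | T
T | T | T | F
They differ at row 1 (q=F, s=F): φ=T but ψ=F.

No, they are not logically equivalent.


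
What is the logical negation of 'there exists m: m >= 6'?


¬(for all x: φ) = there exists x: ¬φ, and ¬(there exists x: φ) = for all x: ¬φ.
Apply to the existential statement.

for all m: NOT(m >= 6)


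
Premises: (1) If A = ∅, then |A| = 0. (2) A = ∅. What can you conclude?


Modus ponens: from (P → Q) and P, infer Q.
P = 'A = ∅' is asserted, and P → Q holds, so Q follows.

|A| = 0.


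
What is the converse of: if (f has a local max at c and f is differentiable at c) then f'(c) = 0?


The converse of (P → Q) is (Q → P). It is not in general equivalent to the original.
Here P = '(f has a local max at c and f is differentiable at c)' and Q = 'f'(c) = 0'.

If f'(c) = 0, then (f has a local max at c and f is differentiable at c).


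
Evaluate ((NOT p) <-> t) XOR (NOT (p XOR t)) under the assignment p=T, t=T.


Substitute p=T, t=T:
NOT p = F
(NOT p) <-> t = F <-> T = F
p XOR t = T XOR T = F
NOT (p XOR t) = T
((NOT p) <-> t) XOR (NOT (p XOR t)) = F XOR T = T

T


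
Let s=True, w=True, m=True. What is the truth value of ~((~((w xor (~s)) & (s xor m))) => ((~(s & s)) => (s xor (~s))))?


Substitute s=True, w=True, m=True:
… (earlier sub-steps elided)
s xor m = True xor True = False
(w xor (~s)) & (s xor m) = True & False = False
~((w xor (~s)) & (s xor m)) = True
s & s = True & True = True
~(s & s) = False
~s = False
s xor (~s) = True xor False = True
(~(s & s)) => (s xor (~s)) = False => True = True
(~((w xor (~s)) & (s xor m))) => ((~(s & s)) => (s xor (~s))) = True => True = True
~((~((w xor (~s)) & (s xor m))) => ((~(s & s)) => (s xor (~s)))) = False

False


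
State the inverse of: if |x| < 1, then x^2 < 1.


The inverse of (P → Q) is (¬P → ¬Q). It is equivalent to the converse, not to the original.
Here P = '|x| < 1' and Q = 'x^2 < 1'.

If not (|x| < 1), then not (x^2 < 1).


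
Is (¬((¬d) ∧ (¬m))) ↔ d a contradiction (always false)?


Truth table over {d, m}:
d | m | φ
---------
F | F | T
T | F | T
F | T | F
T | T | T
Satisfying assignment at row 1: d=F, m=F gives T.

No, it is not a contradiction.


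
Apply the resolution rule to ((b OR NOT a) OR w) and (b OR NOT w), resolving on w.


The clauses contain complementary literals w and NOTw.
Resolution eliminates this pair and disjoins the remaining literals (merging duplicates).

(b OR NOT a)


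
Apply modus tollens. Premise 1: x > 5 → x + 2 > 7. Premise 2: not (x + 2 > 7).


Modus tollens: from (P → Q) and ¬Q, infer ¬P.
Q = 'x + 2 > 7' is denied; since P → Q, P must also fail.

Not (x > 5).


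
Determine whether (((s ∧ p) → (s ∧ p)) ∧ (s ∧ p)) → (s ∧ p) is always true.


Build the truth table over {p, s}:
p | s | φ
---------
F | F | T
T | F | T
F | T | T
T | T | T
Every row evaluates to true.

Yes, it is a tautology.


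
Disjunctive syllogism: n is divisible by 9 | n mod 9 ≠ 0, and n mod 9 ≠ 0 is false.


Disjunctive syllogism: from (P ∨ Q) and ¬P, infer Q.
One disjunct, 'n mod 9 ≠ 0', is ruled out; the other must hold.

n is divisible by 9


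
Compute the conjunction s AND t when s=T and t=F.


Conjunction is true only when both operands are true.
Substitute: s=T, t=F.
T AND F evaluates to F.

F


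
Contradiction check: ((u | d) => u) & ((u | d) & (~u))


Truth table over {d, u}:
d | u | φ
---------
False | False | False
True | False | False
False | True | False
True | True | False
Every row is false.

Yes, it is a contradiction.


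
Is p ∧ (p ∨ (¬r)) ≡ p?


Compare truth tables:
p | r | φ | ψ
-------------
F | F | F | F
T | F | T | T
F | T | F | F
T | T | T | T
The columns φ and ψ agree on every row.

Yes, they are logically equivalent.


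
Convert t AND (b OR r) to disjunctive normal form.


Step 1: Distribute ∧ over ∨: t ∧ (b ∨ r) = (t ∧ b) ∨ (t ∧ r).

(t AND b) OR (t AND r)


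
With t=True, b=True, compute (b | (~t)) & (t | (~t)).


Substitute t=True, b=True:
~t = False
b | (~t) = True | False = True
~t = False
t | (~t) = True | False = True
(b | (~t)) & (t | (~t)) = True & True = True

True


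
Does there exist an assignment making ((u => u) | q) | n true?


Search for a satisfying assignment over {n, q, u}.
Try n=False, q=False, u=False: the formula evaluates to True.
A satisfying assignment exists.

Satisfiable.


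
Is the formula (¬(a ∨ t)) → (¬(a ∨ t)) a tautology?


Build the truth table over {a, t}:
a | t | φ
---------
F | F | T
T | F | T
F | T | T
T | T | T
Every row evaluates to true.

Yes, it is a tautology.


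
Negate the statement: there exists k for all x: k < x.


Negation flips each quantifier (∀↔∃) and negates the inner predicate.
¬(there exists k for all x: φ) = for all k there exists x: ¬φ.

for all k there exists x: NOT(k < x)


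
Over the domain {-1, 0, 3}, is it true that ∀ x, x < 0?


Evaluate the predicate on each element: -1:T, 0:F, 3:F.
Counterexample x = 0 fails the predicate.

F


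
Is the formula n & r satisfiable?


Search for a satisfying assignment over {n, r}.
Try n=True, r=True: the formula evaluates to True.
A satisfying assignment exists.

Satisfiable.


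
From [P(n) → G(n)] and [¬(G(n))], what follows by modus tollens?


Modus tollens: from (P → Q) and ¬Q, infer ¬P.
Q = 'G(n)' is denied; since P → Q, P must also fail.

Not (P(n)).


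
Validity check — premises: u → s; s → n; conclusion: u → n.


This matches the form of hypothetical syllogism: the conclusion follows in every model of the premises.

Valid.


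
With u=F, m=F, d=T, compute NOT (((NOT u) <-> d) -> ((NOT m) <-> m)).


Substitute u=F, m=F, d=T:
NOT u = T
(NOT u) <-> d = T <-> T = T
NOT m = T
(NOT m) <-> m = T <-> F = F
((NOT u) <-> d) -> ((NOT m) <-> m) = T -> F = F
NOT (((NOT u) <-> d) -> ((NOT m) <-> m)) = T

T


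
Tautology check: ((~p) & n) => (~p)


Build the truth table over {n, p}:
n | p | φ
---------
False | False | True
True | False | True
False | True | True
True | True | True
Every row evaluates to true.

Yes, it is a tautology.


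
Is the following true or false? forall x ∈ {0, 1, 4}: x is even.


Evaluate the predicate on each element: 0:True, 1:False, 4:True.
Counterexample x = 1 fails the predicate.

False


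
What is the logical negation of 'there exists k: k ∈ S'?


¬(for all x: φ) = there exists x: ¬φ, and ¬(there exists x: φ) = for all x: ¬φ.
Apply to the existential statement.

for all k: NOT(k ∈ S)


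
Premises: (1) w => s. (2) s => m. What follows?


Hypothetical syllogism: from (P → Q) and (Q → R), infer (P → R).
Chain the two implications through the shared middle term 's'.

w => m


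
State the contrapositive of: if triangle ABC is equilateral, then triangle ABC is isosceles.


The contrapositive of (P → Q) is (¬Q → ¬P); it is logically equivalent to the original.
Here P = 'triangle ABC is equilateral' and Q = 'triangle ABC is isosceles'.

If not (triangle ABC is isosceles), then not (triangle ABC is equilateral).


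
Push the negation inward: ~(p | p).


De Morgan: the negation of a disjunction is the conjunction of the negations.
Distribute ~ across |, flipping it to &, and negate each literal.

(~p) & (~p)


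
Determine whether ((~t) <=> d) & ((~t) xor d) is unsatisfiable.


Truth table over {d, t}:
d | t | φ
---------
False | False | False
True | False | False
False | True | False
True | True | False
Every row is false.

Yes, it is a contradiction.


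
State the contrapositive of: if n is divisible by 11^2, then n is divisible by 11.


The contrapositive of (P → Q) is (¬Q → ¬P); it is logically equivalent to the original.
Here P = 'n is divisible by 11^2' and Q = 'n is divisible by 11'.

If not (n is divisible by 11), then not (n is divisible by 11^2).


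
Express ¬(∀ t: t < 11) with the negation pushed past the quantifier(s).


¬(∀ x: φ) = ∃ x: ¬φ, and ¬(∃ x: φ) = ∀ x: ¬φ.
Apply to the universal statement.

∃ t: ¬(t < 11)


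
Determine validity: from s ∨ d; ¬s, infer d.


This matches the form of disjunctive syllogism: the conclusion follows in every model of the premises.

Valid.


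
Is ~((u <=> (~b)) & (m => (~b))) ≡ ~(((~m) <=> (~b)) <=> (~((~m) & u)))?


Compare truth tables:
b | m | u | φ | ψ
-----------------
False | False | False | True | False
True | False | False | False | True
False | True | False | True | True
True | True | False | True | False
False | False | True | False | True
True | False | True | True | False
False | True | True | False | True
True | True | True | True | False
They differ at row 1 (b=False, m=False, u=False): φ=True but ψ=False.

No, they are not logically equivalent.


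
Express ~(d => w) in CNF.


Step 1: Rewrite d → w as ¬d ∨ w.
Step 2: Negate: ¬(¬d ∨ w) = d ∧ ¬w (De Morgan + double negation).

d & (~w)


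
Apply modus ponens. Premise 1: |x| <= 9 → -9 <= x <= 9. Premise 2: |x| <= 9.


Modus ponens: from (P → Q) and P, infer Q.
P = '|x| <= 9' is asserted, and P → Q holds, so Q follows.

-9 <= x <= 9.


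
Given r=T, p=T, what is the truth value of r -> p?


Implication is false only when antecedent is true and consequent is false.
Substitute: r=T, p=T.
T -> T evaluates to T.

T


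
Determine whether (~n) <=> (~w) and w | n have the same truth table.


Compare truth tables:
n | w | φ | ψ
-------------
False | False | True | False
True | False | False | True
False | True | False | True
True | True | True | True
They differ at row 1 (n=False, w=False): φ=True but ψ=False.

No, they are not logically equivalent.


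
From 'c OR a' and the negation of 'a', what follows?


Disjunctive syllogism: from (P ∨ Q) and ¬P, infer Q.
One disjunct, 'a', is ruled out; the other must hold.

c


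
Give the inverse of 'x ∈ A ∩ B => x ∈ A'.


The inverse of (P → Q) is (¬P → ¬Q). It is equivalent to the converse, not to the original.
Here P = 'x ∈ A ∩ B' and Q = 'x ∈ A'.

If not (x ∈ A ∩ B), then not (x ∈ A).


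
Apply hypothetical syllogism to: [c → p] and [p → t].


Hypothetical syllogism: from (P → Q) and (Q → R), infer (P → R).
Chain the two implications through the shared middle term 'p'.

c → t


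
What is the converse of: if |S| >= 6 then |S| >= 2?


The converse of (P → Q) is (Q → P). It is not in general equivalent to the original.
Here P = '|S| >= 6' and Q = '|S| >= 2'.

If |S| >= 2, then |S| >= 6.


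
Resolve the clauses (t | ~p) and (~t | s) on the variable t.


The clauses contain complementary literals t and ~t.
Resolution eliminates this pair and disjoins the remaining literals (merging duplicates).

(~p | s)


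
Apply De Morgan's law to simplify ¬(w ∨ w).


De Morgan: the negation of a disjunction is the conjunction of the negations.
Distribute ¬ across ∨, flipping it to ∧, and negate each literal.

(¬w) ∧ (¬w)


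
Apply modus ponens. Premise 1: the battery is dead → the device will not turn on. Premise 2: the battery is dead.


Modus ponens: from (P → Q) and P, infer Q.
P = 'the battery is dead' is asserted, and P → Q holds, so Q follows.

the device will not turn on.


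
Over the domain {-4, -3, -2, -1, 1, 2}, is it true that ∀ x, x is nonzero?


Evaluate the predicate on each element: -4:T, -3:T, -2:T, -1:T, 1:T, 2:T.
Every element satisfies the predicate.

T


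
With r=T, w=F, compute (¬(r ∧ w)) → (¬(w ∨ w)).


Substitute r=T, w=F:
r ∧ w = T ∧ F = F
¬(r ∧ w) = T
w ∨ w = F ∨ F = F
¬(w ∨ w) = T
(¬(r ∧ w)) → (¬(w ∨ w)) = T → T = T

T


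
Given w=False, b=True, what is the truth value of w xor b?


Exclusive or is true when exactly one operand is true.
Substitute: w=False, b=True.
False xor True evaluates to True.

True


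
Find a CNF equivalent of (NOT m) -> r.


Step 1: Rewrite (¬m) → r as ¬(¬m) ∨ r.
Step 2: Eliminate any double negations (¬¬X = X).

m OR r


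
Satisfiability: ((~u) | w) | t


Search for a satisfying assignment over {t, u, w}.
Try t=False, u=False, w=False: the formula evaluates to True.
A satisfying assignment exists.

Satisfiable.


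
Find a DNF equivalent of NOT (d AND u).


Step 1: Apply De Morgan: ¬(d ∧ u) = ¬d ∨ ¬u.

(NOT d) OR (NOT u)


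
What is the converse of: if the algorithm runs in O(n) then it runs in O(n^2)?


The converse of (P → Q) is (Q → P). It is not in general equivalent to the original.
Here P = 'the algorithm runs in O(n)' and Q = 'it runs in O(n^2)'.

If it runs in O(n^2), then the algorithm runs in O(n).


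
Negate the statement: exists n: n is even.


¬(forall x: φ) = exists x: ¬φ, and ¬(exists x: φ) = forall x: ¬φ.
Apply to the existential statement.

forall n: ~(n is even)


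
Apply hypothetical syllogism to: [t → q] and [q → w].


Hypothetical syllogism: from (P → Q) and (Q → R), infer (P → R).
Chain the two implications through the shared middle term 'q'.

t → w


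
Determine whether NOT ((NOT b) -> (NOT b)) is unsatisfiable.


Truth table over {b}:
b | φ
-----
F | F
T | F
Every row is false.

Yes, it is a contradiction.


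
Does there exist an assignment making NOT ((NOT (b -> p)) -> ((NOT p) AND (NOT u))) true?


Search for a satisfying assignment over {b, p, u}.
Try b=T, p=F, u=T: the formula evaluates to T.
A satisfying assignment exists.

Satisfiable.


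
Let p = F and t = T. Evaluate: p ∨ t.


Disjunction is false only when both operands are false.
Substitute: p=F, t=T.
F ∨ T evaluates to T.

T


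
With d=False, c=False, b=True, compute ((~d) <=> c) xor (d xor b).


Substitute d=False, c=False, b=True:
~d = True
(~d) <=> c = True <=> False = False
d xor b = False xor True = True
((~d) <=> c) xor (d xor b) = False xor True = True

True


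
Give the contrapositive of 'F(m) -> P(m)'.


The contrapositive of (P → Q) is (¬Q → ¬P); it is logically equivalent to the original.
Here P = 'F(m)' and Q = 'P(m)'.

If not (P(m)), then not (F(m)).


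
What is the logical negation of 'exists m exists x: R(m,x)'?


Negation flips each quantifier (∀↔∃) and negates the inner predicate.
¬(exists m exists x: φ) = forall m forall x: ¬φ.

forall m forall x: ~(R(m,x))


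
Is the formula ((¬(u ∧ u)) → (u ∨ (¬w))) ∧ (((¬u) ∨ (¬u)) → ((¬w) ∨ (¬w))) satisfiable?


Search for a satisfying assignment over {u, w}.
Try u=F, w=F: the formula evaluates to T.
A satisfying assignment exists.

Satisfiable.


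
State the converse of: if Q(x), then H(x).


The converse of (P → Q) is (Q → P). It is not in general equivalent to the original.
Here P = 'Q(x)' and Q = 'H(x)'.

If H(x), then Q(x).


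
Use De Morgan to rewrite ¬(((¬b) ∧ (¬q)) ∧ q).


De Morgan: the negation of a conjunction is the disjunction of the negations.
Distribute ¬ across ∧, flipping it to ∨, and negate each literal.

(b ∨ q) ∨ (¬q)


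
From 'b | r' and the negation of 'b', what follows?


Disjunctive syllogism: from (P ∨ Q) and ¬P, infer Q.
One disjunct, 'b', is ruled out; the other must hold.

r


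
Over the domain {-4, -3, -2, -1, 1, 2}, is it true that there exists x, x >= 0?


Evaluate the predicate on each element: -4:F, -3:F, -2:F, -1:F, 1:T, 2:T.
Witness x = 1 satisfies the predicate.

T


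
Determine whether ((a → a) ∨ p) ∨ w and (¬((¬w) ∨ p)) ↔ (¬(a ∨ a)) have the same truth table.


Compare truth tables:
a | p | w | φ | ψ
-----------------
F | F | F | T | F
T | F | F | T | T
F | T | F | T | F
T | T | F | T | T
F | F | T | T | T
T | F | T | T | F
F | T | T | T | F
T | T | T | T | T
They differ at row 1 (a=F, p=F, w=F): φ=T but ψ=F.

No, they are not logically equivalent.


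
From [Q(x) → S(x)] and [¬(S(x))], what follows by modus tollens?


Modus tollens: from (P → Q) and ¬Q, infer ¬P.
Q = 'S(x)' is denied; since P → Q, P must also fail.

Not (Q(x)).


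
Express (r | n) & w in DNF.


Step 1: Distribute ∧ over ∨: (r ∨ n) ∧ w = (r ∧ w) ∨ (n ∧ w).

(r & w) | (n & w)


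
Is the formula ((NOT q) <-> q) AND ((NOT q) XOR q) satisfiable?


Check all 2 assignments over {q}:
q | φ
-----
F | F
T | F
No assignment makes the formula true.

Unsatisfiable.


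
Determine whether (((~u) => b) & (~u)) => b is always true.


Build the truth table over {b, u}:
b | u | φ
---------
False | False | True
True | False | True
False | True | True
True | True | True
Every row evaluates to true.

Yes, it is a tautology.


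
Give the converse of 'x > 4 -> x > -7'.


The converse of (P → Q) is (Q → P). It is not in general equivalent to the original.
Here P = 'x > 4' and Q = 'x > -7'.

If x > -7, then x > 4.


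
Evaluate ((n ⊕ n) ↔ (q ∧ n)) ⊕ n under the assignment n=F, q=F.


Substitute n=F, q=F:
n ⊕ n = F ⊕ F = F
q ∧ n = F ∧ F = F
(n ⊕ n) ↔ (q ∧ n) = F ↔ F = T
((n ⊕ n) ↔ (q ∧ n)) ⊕ n = T ⊕ F = T

T


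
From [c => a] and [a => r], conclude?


Hypothetical syllogism: from (P → Q) and (Q → R), infer (P → R).
Chain the two implications through the shared middle term 'a'.

c => r


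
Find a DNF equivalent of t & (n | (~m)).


Step 1: Distribute ∧ over ∨: t ∧ (n ∨ (¬m)) = (t ∧ n) ∨ (t ∧ (¬m)).

(t & n) | (t & (~m))


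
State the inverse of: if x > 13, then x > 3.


The inverse of (P → Q) is (¬P → ¬Q). It is equivalent to the converse, not to the original.
Here P = 'x > 13' and Q = 'x > 3'.

If not (x > 13), then not (x > 3).


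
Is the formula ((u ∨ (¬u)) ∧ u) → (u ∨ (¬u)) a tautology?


Build the truth table over {u}:
u | φ
-----
F | T
T | T
Every row evaluates to true.

Yes, it is a tautology.


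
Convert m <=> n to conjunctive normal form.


Step 1: Rewrite m ↔ n as (m → n) ∧ (n → m).
Step 2: Rewrite each implication as a disjunction.

((~m) | n) & ((~n) | m)


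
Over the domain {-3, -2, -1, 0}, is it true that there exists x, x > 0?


Evaluate the predicate on each element: -3:F, -2:F, -1:F, 0:F.
No element satisfies the predicate.

F


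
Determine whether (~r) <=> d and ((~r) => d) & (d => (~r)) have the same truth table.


Compare truth tables:
d | r | φ | ψ
-------------
False | False | False | False
True | False | True | True
False | True | True | True
True | True | False | False
The columns φ and ψ agree on every row.

Yes, they are logically equivalent.


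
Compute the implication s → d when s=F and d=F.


Implication is false only when antecedent is true and consequent is false.
Substitute: s=F, d=F.
F → F evaluates to T.

T


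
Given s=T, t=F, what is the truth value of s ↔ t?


Biconditional is true when both operands have the same truth value.
Substitute: s=T, t=F.
T ↔ F evaluates to F.

F


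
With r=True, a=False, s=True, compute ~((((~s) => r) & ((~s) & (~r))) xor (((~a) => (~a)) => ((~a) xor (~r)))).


Substitute r=True, a=False, s=True:
… (earlier sub-steps elided)
((~s) => r) & ((~s) & (~r)) = True & False = False
~a = True
~a = True
(~a) => (~a) = True => True = True
~a = True
~r = False
(~a) xor (~r) = True xor False = True
((~a) => (~a)) => ((~a) xor (~r)) = True => True = True
(((~s) => r) & ((~s) & (~r))) xor (((~a) => (~a)) => ((~a) xor (~r))) = False xor True = True
~((((~s) => r) & ((~s) & (~r))) xor (((~a) => (~a)) => ((~a) xor (~r)))) = False

False


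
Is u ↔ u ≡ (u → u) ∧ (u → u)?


Compare truth tables:
u | φ | ψ
---------
F | T | T
T | T | T
The columns φ and ψ agree on every row.

Yes, they are logically equivalent.


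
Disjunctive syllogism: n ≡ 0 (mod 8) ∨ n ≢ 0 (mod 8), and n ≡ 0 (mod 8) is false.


Disjunctive syllogism: from (P ∨ Q) and ¬P, infer Q.
One disjunct, 'n ≡ 0 (mod 8)', is ruled out; the other must hold.

n ≢ 0 (mod 8)


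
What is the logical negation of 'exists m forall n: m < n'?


Negation flips each quantifier (∀↔∃) and negates the inner predicate.
¬(exists m forall n: φ) = forall m exists n: ¬φ.

forall m exists n: ~(m < n)


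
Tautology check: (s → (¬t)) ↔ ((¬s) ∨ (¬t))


Build the truth table over {s, t}:
s | t | φ
---------
F | F | T
T | F | T
F | T | T
T | T | T
Every row evaluates to true.

Yes, it is a tautology.


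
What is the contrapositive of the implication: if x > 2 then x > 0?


The contrapositive of (P → Q) is (¬Q → ¬P); it is logically equivalent to the original.
Here P = 'x > 2' and Q = 'x > 0'.

If not (x > 0), then not (x > 2).


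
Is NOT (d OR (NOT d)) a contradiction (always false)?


Truth table over {d}:
d | φ
-----
F | F
T | F
Every row is false.

Yes, it is a contradiction.


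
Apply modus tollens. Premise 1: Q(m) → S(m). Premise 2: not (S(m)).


Modus tollens: from (P → Q) and ¬Q, infer ¬P.
Q = 'S(m)' is denied; since P → Q, P must also fail.

Not (Q(m)).


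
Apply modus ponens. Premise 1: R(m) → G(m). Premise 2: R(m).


Modus ponens: from (P → Q) and P, infer Q.
P = 'R(m)' is asserted, and P → Q holds, so Q follows.

G(m).


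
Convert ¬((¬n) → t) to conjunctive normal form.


Step 1: Rewrite (¬n) → t as ¬(¬n) ∨ t.
Step 2: Negate: ¬(¬(¬n) ∨ t) = (¬n) ∧ ¬t (De Morgan + double negation).

(¬n) ∧ (¬t)


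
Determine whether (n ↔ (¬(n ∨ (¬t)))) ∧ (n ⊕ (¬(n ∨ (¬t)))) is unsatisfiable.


Truth table over {n, t}:
n | t | φ
---------
F | F | F
T | F | F
F | T | F
T | T | F
Every row is false.

Yes, it is a contradiction.


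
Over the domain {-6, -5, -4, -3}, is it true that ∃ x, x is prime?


Evaluate the predicate on each element: -6:F, -5:F, -4:F, -3:F.
No element satisfies the predicate.

F


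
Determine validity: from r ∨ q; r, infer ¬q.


This is affirming a disjunct (fallacy). There exist truth assignments where the premises are all true but the conclusion is false.

Invalid.
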